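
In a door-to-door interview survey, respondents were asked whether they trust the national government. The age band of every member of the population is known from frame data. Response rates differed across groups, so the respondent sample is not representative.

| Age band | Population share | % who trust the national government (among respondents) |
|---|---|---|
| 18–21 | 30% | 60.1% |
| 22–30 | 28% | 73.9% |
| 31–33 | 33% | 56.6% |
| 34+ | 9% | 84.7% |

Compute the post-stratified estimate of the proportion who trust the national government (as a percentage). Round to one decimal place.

Reweight to the known age band distribution:
  18–21: 0.3 × 60.1 = 18.03
  22–30: 0.28 × 73.9 = 20.692
  31–33: 0.33 × 56.6 = 18.678
  34+: 0.09 × 84.7 = 7.623
Post-stratified estimate = 65.023 → 65.0%.

65.0%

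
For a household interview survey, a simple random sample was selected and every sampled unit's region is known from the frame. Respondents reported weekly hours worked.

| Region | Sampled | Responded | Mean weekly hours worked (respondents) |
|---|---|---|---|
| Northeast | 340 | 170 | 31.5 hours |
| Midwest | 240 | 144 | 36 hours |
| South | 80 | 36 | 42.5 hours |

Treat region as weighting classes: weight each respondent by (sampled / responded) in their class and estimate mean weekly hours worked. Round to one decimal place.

Response rates by class: Northeast 170/340 = 50%, Midwest 144/240 = 60%, South 36/80 = 45%.
Inverse-response-rate weighting restores each class to its sampled count, so class totals weight by n_sampled:
  Northeast: 340 × 31.5 = 10,710
  Midwest: 240 × 36 = 8640
  South: 80 × 42.5 = 3400
Adjusted estimate = 22,750 / 660 = 34.4697 → 34.5.

34.5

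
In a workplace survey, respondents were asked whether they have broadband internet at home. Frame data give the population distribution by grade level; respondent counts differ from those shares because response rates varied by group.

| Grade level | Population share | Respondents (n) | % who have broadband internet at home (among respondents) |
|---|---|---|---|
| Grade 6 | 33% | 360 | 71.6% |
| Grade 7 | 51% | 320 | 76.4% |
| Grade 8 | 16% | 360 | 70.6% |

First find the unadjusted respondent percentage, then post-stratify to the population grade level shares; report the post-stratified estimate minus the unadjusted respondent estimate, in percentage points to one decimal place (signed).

Naive respondent-only estimate (weights = respondent counts):
  (360/1040)×71.6 + (320/1040)×76.4 + (360/1040)×70.6 = 72.7308%
Post-stratified estimate weights by population shares:
  0.33×71.6 + 0.51×76.4 + 0.16×70.6 = 73.888%
Difference = 73.888 − 72.7308 = 1.1572 pp.

+1.2 percentage points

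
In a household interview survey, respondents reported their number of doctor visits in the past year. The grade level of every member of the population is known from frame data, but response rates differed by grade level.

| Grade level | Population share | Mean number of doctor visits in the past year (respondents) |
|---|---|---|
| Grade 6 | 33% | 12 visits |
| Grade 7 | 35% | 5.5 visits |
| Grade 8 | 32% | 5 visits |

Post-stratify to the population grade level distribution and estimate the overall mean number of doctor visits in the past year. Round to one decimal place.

7.5

Post-stratification weights by population share, not respondent share:
  Grade 6: 0.33 × 12 = 3.96
  Grade 7: 0.35 × 5.5 = 1.925
  Grade 8: 0.32 × 5 = 1.6
Post-stratified estimate = 7.485 → 7.5.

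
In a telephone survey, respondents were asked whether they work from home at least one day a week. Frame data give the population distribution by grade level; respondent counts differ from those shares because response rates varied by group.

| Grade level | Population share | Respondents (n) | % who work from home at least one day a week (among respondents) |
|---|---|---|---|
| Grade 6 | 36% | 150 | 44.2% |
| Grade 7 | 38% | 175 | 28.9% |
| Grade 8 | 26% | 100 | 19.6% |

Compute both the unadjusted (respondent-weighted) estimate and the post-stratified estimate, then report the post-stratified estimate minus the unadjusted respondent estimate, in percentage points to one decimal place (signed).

-0.1 percentage points

Without adjustment, the pooled respondent share is:
  (150/425)×44.2 + (175/425)×28.9 + (100/425)×19.6 = 32.1118%
Post-stratifying to population shares instead:
  0.36×44.2 + 0.38×28.9 + 0.26×19.6 = 31.99%
Difference = 31.99 − 32.1118 = -0.1218 pp.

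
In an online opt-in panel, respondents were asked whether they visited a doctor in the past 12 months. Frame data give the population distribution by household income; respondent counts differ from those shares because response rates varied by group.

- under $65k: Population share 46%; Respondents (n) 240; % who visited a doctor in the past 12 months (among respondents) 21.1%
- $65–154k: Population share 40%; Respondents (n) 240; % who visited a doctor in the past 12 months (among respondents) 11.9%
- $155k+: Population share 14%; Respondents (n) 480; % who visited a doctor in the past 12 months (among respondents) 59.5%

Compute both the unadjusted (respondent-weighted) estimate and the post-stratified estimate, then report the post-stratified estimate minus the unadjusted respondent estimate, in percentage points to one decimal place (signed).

Without adjustment, the pooled respondent share is:
  (240/960)×21.1 + (240/960)×11.9 + (480/960)×59.5 = 38%
Reweighting by population household income shares:
  0.46×21.1 + 0.4×11.9 + 0.14×59.5 = 22.796%
Difference = 22.796 − 38 = -15.204 pp.

-15.2 percentage points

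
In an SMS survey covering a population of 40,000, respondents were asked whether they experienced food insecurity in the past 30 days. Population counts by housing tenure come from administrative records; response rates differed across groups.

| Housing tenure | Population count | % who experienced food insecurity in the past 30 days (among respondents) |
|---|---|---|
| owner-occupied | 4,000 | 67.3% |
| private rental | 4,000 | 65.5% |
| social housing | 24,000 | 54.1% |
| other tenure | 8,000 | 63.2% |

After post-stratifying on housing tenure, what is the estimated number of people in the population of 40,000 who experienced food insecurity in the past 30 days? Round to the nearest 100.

Each cell contributes its population count × the respondent rate:
  owner-occupied: 4,000 × 67.3% = 2692
  private rental: 4,000 × 65.5% = 2620
  social housing: 24,000 × 54.1% = 12,984
  other tenure: 8,000 × 63.2% = 5056
Estimated total = 23,352 → 23,400.

23,400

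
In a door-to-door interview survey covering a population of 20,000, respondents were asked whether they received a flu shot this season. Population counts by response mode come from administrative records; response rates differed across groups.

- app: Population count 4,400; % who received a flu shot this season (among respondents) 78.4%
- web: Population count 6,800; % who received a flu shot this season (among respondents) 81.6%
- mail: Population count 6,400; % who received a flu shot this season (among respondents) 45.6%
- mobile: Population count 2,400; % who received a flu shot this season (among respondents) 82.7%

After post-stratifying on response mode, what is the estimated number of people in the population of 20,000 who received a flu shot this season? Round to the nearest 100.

13,900

Apply each group's respondent rate to its population count:
  app: 4,400 × 78.4% = 3449.6
  web: 6,800 × 81.6% = 5548.8
  mail: 6,400 × 45.6% = 2918.4
  mobile: 2,400 × 82.7% = 1984.8
Estimated total = 13901.6 → 13,900.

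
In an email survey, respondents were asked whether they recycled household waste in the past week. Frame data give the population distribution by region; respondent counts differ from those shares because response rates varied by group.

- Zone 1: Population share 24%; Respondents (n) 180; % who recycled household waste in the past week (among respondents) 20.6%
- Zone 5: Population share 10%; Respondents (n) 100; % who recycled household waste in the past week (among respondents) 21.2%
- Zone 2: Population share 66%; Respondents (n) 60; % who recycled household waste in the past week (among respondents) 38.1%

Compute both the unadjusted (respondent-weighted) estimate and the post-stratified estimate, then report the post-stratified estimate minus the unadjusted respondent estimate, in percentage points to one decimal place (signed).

Without adjustment, the pooled respondent share is:
  (180/340)×20.6 + (100/340)×21.2 + (60/340)×38.1 = 23.8647%
Post-stratifying to population shares instead:
  0.24×20.6 + 0.1×21.2 + 0.66×38.1 = 32.21%
Difference = 32.21 − 23.8647 = 8.3453 pp.

+8.3 percentage points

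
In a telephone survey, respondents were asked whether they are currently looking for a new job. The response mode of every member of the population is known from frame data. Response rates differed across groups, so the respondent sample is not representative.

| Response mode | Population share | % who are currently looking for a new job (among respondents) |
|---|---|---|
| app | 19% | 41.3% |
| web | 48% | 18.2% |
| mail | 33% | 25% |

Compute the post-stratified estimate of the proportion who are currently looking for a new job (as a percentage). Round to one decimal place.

Post-stratification weights by population share, not respondent share:
  app: 0.19 × 41.3 = 7.847
  web: 0.48 × 18.2 = 8.736
  mail: 0.33 × 25 = 8.25
Post-stratified estimate = 24.833 → 24.8%.

24.8%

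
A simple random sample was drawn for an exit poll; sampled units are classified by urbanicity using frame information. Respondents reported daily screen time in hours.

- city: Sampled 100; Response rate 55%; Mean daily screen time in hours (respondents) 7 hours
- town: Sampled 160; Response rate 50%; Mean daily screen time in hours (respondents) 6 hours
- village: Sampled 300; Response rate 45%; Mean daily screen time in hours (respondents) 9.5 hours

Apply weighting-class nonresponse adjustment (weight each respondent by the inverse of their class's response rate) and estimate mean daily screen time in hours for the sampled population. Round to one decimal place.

With weight = n_sampled/n_responded per class, the weighted class total is n_sampled:
  city: 100 × 7 = 700
  town: 160 × 6 = 960
  village: 300 × 9.5 = 2850
Adjusted estimate = 4510 / 560 = 8.05357 → 8.1.

8.1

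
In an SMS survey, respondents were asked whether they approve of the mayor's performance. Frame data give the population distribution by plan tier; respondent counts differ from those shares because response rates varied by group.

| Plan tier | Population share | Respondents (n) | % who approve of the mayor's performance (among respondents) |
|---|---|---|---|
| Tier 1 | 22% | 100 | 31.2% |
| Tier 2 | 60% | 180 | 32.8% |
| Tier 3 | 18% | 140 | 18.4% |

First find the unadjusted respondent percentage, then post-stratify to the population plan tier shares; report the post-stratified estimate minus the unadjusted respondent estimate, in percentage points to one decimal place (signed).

+2.2 percentage points

Naive respondent-only estimate (weights = respondent counts):
  (100/420)×31.2 + (180/420)×32.8 + (140/420)×18.4 = 27.619%
Reweighting by population plan tier shares:
  0.22×31.2 + 0.6×32.8 + 0.18×18.4 = 29.856%
Difference = 29.856 − 27.619 = 2.237 pp.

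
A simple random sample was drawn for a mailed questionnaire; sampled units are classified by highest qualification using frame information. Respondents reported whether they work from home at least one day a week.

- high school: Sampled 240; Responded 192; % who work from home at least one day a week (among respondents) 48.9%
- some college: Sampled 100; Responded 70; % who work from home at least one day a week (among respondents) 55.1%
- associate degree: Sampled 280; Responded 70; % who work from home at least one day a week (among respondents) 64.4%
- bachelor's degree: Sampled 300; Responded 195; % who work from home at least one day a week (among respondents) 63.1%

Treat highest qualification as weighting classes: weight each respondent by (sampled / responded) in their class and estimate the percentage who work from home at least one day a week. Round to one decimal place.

Response rates by class: high school 192/240 = 80%, some college 70/100 = 70%, associate degree 70/280 = 25%, bachelor's degree 195/300 = 65%.
Weighting each respondent by the inverse class response rate inflates each class back to its sampled size, so the class weight is n_sampled:
  high school: 240 × 48.9 = 11,736
  some college: 100 × 55.1 = 5510
  associate degree: 280 × 64.4 = 18,032
  bachelor's degree: 300 × 63.1 = 18,930
Adjusted estimate = 54,208 / 920 = 58.9217 → 58.9%.

58.9%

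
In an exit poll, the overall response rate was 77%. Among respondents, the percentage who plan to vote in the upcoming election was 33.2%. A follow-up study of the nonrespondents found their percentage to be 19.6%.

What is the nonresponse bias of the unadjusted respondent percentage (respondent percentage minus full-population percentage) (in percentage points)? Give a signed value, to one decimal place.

Nonresponse fraction = 1 − 0.77 = 0.23.
Bias = (nonresponse fraction) × (respondent percentage − nonrespondent percentage)
     = 0.23 × (33.2 − 19.6) = 0.23 × 13.6 = 3.128.

+3.1 percentage points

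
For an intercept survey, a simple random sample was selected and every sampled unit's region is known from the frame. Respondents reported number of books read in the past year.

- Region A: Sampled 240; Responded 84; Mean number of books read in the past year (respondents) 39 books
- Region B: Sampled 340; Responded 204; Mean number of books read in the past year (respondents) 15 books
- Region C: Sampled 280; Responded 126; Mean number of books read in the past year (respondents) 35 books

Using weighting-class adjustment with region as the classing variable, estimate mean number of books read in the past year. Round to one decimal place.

Response rates by class: Region A 84/240 = 35%, Region B 204/340 = 60%, Region C 126/280 = 45%.
With weight = n_sampled/n_responded per class, the weighted class total is n_sampled:
  Region A: 240 × 39 = 9360
  Region B: 340 × 15 = 5100
  Region C: 280 × 35 = 9800
Adjusted estimate = 24,260 / 860 = 28.2093 → 28.2.

28.2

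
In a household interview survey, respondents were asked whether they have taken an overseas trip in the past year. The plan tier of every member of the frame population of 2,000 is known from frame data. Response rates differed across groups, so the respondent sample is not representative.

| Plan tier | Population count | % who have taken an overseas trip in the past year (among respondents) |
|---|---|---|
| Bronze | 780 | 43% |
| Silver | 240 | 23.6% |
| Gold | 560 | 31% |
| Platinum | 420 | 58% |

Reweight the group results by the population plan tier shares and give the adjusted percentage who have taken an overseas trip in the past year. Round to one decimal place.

40.5%

Reweight to the known plan tier distribution:
  Bronze: (780/2,000) × 43 = 16.77
  Silver: (240/2,000) × 23.6 = 2.832
  Gold: (560/2,000) × 31 = 8.68
  Platinum: (420/2,000) × 58 = 12.18
Post-stratified estimate = 40.462 → 40.5%.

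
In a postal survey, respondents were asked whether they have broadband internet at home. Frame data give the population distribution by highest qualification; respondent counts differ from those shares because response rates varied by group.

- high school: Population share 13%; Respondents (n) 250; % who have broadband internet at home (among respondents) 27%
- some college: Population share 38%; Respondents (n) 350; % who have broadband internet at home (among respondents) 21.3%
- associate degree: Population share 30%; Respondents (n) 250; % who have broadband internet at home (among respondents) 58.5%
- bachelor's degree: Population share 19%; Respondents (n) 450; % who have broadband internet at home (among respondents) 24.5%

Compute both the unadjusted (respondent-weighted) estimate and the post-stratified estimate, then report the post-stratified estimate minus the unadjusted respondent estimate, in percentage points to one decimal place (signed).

+3.2 percentage points

Unadjusted (pooled respondent) estimate weights by respondent counts:
  (250/1300)×27 + (350/1300)×21.3 + (250/1300)×58.5 + (450/1300)×24.5 = 30.6577%
Reweighting by population highest qualification shares:
  0.13×27 + 0.38×21.3 + 0.3×58.5 + 0.19×24.5 = 33.809%
Difference = 33.809 − 30.6577 = 3.1513 pp.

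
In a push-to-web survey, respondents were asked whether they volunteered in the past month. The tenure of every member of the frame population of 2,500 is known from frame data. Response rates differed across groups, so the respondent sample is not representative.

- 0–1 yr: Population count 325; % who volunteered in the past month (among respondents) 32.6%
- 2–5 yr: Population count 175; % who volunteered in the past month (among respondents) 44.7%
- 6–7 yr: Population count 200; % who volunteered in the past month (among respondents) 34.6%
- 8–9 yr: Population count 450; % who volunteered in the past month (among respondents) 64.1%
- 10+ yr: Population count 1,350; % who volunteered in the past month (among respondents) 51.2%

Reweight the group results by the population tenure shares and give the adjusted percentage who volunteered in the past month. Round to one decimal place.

Post-stratification weights by population share, not respondent share:
  0–1 yr: (325/2,500) × 32.6 = 4.238
  2–5 yr: (175/2,500) × 44.7 = 3.129
  6–7 yr: (200/2,500) × 34.6 = 2.768
  8–9 yr: (450/2,500) × 64.1 = 11.538
  10+ yr: (1,350/2,500) × 51.2 = 27.648
Post-stratified estimate = 49.321 → 49.3%.

49.3%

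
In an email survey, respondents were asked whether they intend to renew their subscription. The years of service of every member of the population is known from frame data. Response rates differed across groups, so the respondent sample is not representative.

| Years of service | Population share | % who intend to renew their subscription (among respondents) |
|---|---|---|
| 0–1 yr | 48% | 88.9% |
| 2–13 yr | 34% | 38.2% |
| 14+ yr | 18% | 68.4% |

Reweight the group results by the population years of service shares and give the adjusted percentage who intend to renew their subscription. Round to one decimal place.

Weight each group's respondent value by its population share:
  0–1 yr: 0.48 × 88.9 = 42.672
  2–13 yr: 0.34 × 38.2 = 12.988
  14+ yr: 0.18 × 68.4 = 12.312
Post-stratified estimate = 67.972 → 68.0%.

68.0%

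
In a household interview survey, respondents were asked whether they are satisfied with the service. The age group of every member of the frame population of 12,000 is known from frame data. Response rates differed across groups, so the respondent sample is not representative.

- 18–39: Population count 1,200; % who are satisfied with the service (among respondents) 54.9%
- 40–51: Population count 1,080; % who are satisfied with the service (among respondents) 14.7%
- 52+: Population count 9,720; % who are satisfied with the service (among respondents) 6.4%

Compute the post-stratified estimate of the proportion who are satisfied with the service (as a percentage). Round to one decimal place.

12.0%

Each cell contributes population-share × respondent value:
  18–39: (1,200/12,000) × 54.9 = 5.49
  40–51: (1,080/12,000) × 14.7 = 1.323
  52+: (9,720/12,000) × 6.4 = 5.184
Post-stratified estimate = 11.997 → 12.0%.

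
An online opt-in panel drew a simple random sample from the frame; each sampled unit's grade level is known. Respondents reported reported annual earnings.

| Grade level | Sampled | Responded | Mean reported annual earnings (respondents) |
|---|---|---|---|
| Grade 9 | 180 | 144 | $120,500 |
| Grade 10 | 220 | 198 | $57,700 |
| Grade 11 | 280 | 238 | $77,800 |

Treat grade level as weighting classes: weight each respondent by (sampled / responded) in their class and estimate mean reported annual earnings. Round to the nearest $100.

Response rates by class: Grade 9 144/180 = 80%, Grade 10 198/220 = 90%, Grade 11 238/280 = 85%.
With weight = n_sampled/n_responded per class, the weighted class total is n_sampled:
  Grade 9: 180 × 120,500 = 21,690,000
  Grade 10: 220 × 57,700 = 12,694,000
  Grade 11: 280 × 77,800 = 21,784,000
Adjusted estimate = 56,168,000 / 680 = 82,600 → $82,600.

$82,600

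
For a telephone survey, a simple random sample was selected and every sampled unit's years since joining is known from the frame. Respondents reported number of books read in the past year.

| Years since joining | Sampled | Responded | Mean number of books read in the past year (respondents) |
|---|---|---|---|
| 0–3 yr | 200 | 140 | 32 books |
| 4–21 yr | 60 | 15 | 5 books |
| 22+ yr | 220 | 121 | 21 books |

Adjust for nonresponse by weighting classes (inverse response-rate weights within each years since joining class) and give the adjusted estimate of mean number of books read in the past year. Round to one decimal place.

23.6

Class response rates: 0–3 yr 140/200 = 70%, 4–21 yr 15/60 = 25%, 22+ yr 121/220 = 55%.
Weighting each respondent by the inverse class response rate inflates each class back to its sampled size, so the class weight is n_sampled:
  0–3 yr: 200 × 32 = 6400
  4–21 yr: 60 × 5 = 300
  22+ yr: 220 × 21 = 4620
Adjusted estimate = 11,320 / 480 = 23.5833 → 23.6.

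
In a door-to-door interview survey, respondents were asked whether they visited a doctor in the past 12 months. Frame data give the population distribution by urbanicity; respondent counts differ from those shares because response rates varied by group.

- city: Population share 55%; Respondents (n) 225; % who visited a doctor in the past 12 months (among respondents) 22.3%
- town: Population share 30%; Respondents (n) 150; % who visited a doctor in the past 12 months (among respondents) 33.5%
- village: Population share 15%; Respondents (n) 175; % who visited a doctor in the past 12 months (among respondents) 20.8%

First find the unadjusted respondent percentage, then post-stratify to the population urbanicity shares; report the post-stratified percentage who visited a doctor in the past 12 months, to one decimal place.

25.4%

Naive respondent-only estimate (weights = respondent counts):
  (225/550)×22.3 + (150/550)×33.5 + (175/550)×20.8 = 24.8773%
Post-stratified estimate weights by population shares:
  0.55×22.3 + 0.3×33.5 + 0.15×20.8 = 25.435%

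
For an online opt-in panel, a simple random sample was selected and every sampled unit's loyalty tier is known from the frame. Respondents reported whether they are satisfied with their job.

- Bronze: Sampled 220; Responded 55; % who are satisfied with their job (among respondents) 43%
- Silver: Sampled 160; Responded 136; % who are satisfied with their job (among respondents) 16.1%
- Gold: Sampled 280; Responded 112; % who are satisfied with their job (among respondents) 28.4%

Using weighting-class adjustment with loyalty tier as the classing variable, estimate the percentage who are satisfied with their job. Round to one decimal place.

Class response rates: Bronze 55/220 = 25%, Silver 136/160 = 85%, Gold 112/280 = 40%.
Weighting each respondent by the inverse class response rate inflates each class back to its sampled size, so the class weight is n_sampled:
  Bronze: 220 × 43 = 9460
  Silver: 160 × 16.1 = 2576
  Gold: 280 × 28.4 = 7952
Adjusted estimate = 19,988 / 660 = 30.2848 → 30.3%.

30.3%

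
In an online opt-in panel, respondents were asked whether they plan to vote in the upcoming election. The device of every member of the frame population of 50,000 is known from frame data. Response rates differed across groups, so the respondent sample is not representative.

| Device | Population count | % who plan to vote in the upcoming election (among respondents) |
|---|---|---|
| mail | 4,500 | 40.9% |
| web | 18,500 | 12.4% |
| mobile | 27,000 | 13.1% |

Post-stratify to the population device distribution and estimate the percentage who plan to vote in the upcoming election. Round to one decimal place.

Reweight to the known device distribution:
  mail: (4,500/50,000) × 40.9 = 3.681
  web: (18,500/50,000) × 12.4 = 4.588
  mobile: (27,000/50,000) × 13.1 = 7.074
Post-stratified estimate = 15.343 → 15.3%.

15.3%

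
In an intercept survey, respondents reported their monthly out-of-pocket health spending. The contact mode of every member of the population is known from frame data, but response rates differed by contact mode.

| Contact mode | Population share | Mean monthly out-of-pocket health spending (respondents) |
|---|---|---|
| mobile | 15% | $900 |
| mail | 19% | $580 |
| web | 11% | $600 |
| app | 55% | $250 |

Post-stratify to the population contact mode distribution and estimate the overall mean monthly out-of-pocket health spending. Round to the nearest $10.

$450

Reweight to the known contact mode distribution:
  mobile: 0.15 × 900 = 135
  mail: 0.19 × 580 = 110.2
  web: 0.11 × 600 = 66
  app: 0.55 × 250 = 137.5
Post-stratified estimate = 448.7 → $450.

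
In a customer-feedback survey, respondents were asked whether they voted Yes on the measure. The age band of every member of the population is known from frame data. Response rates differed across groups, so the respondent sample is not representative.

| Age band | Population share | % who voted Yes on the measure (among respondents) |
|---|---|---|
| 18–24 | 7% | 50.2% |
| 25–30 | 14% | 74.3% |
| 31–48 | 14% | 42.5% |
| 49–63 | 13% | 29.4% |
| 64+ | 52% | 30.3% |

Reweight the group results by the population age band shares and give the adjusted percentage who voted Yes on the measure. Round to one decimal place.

39.4%

Reweight to the known age band distribution:
  18–24: 0.07 × 50.2 = 3.514
  25–30: 0.14 × 74.3 = 10.402
  31–48: 0.14 × 42.5 = 5.95
  49–63: 0.13 × 29.4 = 3.822
  64+: 0.52 × 30.3 = 15.756
Post-stratified estimate = 39.444 → 39.4%.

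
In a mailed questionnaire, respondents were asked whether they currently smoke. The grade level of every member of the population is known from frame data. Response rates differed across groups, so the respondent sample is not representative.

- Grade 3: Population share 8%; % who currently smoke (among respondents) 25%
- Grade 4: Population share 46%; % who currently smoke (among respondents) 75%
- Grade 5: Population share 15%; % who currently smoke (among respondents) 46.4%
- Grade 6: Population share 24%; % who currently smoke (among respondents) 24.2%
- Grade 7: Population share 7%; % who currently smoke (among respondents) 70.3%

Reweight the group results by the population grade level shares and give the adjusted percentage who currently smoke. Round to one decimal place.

54.2%

Post-stratification weights by population share, not respondent share:
  Grade 3: 0.08 × 25 = 2
  Grade 4: 0.46 × 75 = 34.5
  Grade 5: 0.15 × 46.4 = 6.96
  Grade 6: 0.24 × 24.2 = 5.808
  Grade 7: 0.07 × 70.3 = 4.921
Post-stratified estimate = 54.189 → 54.2%.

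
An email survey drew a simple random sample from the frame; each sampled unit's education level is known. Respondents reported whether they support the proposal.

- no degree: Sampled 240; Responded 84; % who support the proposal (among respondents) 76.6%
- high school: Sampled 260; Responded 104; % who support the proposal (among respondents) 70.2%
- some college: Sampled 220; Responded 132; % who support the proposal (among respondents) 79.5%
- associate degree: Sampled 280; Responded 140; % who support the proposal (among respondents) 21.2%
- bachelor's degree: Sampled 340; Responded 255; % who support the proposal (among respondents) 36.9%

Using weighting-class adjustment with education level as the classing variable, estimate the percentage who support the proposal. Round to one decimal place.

54.2%

Response rates by class: no degree 84/240 = 35%, high school 104/260 = 40%, some college 132/220 = 60%, associate degree 140/280 = 50%, bachelor's degree 255/340 = 75%.
Weighting each respondent by the inverse class response rate inflates each class back to its sampled size, so the class weight is n_sampled:
  no degree: 240 × 76.6 = 18,384
  high school: 260 × 70.2 = 18,252
  some college: 220 × 79.5 = 17,490
  associate degree: 280 × 21.2 = 5936
  bachelor's degree: 340 × 36.9 = 12,546
Adjusted estimate = 72,608 / 1,340 = 54.1851 → 54.2%.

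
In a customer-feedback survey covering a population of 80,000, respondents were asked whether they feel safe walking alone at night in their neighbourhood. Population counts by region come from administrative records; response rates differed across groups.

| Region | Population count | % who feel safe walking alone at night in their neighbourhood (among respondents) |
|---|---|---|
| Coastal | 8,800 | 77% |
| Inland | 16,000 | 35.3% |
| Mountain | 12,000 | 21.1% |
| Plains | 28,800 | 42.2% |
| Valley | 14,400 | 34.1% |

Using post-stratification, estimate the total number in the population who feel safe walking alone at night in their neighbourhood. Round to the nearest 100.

Estimated count per cell = population count × respondent percentage:
  Coastal: 8,800 × 77% = 6776
  Inland: 16,000 × 35.3% = 5648
  Mountain: 12,000 × 21.1% = 2532
  Plains: 28,800 × 42.2% = 12153.6
  Valley: 14,400 × 34.1% = 4910.4
Estimated total = 32,020 → 32,000.

32,000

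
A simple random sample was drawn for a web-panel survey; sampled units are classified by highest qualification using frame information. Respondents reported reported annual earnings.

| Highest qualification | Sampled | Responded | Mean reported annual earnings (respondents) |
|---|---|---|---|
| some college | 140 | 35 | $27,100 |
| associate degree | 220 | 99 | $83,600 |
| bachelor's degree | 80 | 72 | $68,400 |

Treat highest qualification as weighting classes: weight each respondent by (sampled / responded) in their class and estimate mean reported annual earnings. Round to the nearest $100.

$62,900

Response rates by class: some college 35/140 = 25%, associate degree 99/220 = 45%, bachelor's degree 72/80 = 90%.
Each respondent's weight = sampled/responded in their class; summing within a class gives n_sampled, so:
  some college: 140 × 27,100 = 3,794,000
  associate degree: 220 × 83,600 = 18,392,000
  bachelor's degree: 80 × 68,400 = 5,472,000
Adjusted estimate = 27,658,000 / 440 = 62859.1 → $62,900.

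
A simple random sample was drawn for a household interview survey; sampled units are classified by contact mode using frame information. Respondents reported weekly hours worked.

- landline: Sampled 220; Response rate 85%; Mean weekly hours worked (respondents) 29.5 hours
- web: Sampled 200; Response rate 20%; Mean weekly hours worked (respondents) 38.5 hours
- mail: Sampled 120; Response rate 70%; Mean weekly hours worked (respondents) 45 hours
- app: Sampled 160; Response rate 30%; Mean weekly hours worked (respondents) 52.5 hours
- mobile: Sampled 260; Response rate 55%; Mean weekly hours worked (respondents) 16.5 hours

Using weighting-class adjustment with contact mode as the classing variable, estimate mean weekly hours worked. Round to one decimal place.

33.6

Inverse-response-rate weighting restores each class to its sampled count, so class totals weight by n_sampled:
  landline: 220 × 29.5 = 6490
  web: 200 × 38.5 = 7700
  mail: 120 × 45 = 5400
  app: 160 × 52.5 = 8400
  mobile: 260 × 16.5 = 4290
Adjusted estimate = 32,280 / 960 = 33.625 → 33.6.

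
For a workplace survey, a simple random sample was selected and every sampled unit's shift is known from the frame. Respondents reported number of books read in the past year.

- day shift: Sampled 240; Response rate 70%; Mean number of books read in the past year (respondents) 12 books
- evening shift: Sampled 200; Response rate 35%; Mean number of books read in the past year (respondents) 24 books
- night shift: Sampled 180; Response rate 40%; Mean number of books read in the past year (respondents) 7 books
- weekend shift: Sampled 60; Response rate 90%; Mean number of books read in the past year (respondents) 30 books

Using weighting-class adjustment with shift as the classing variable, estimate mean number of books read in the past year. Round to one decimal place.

Inverse-response-rate weighting restores each class to its sampled count, so class totals weight by n_sampled:
  day shift: 240 × 12 = 2880
  evening shift: 200 × 24 = 4800
  night shift: 180 × 7 = 1260
  weekend shift: 60 × 30 = 1800
Adjusted estimate = 10,740 / 680 = 15.7941 → 15.8.

15.8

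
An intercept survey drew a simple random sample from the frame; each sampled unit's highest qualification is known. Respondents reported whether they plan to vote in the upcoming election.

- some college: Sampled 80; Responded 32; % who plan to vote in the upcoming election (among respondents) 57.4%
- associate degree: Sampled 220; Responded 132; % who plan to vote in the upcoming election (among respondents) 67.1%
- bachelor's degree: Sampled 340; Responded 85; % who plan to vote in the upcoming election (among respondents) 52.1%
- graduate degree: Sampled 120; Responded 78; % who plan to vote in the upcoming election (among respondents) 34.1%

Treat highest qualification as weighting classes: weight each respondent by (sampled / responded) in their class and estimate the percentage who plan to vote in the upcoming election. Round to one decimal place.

54.2%

Response rates by class: some college 32/80 = 40%, associate degree 132/220 = 60%, bachelor's degree 85/340 = 25%, graduate degree 78/120 = 65%.
Each respondent's weight = sampled/responded in their class; summing within a class gives n_sampled, so:
  some college: 80 × 57.4 = 4592
  associate degree: 220 × 67.1 = 14762
  bachelor's degree: 340 × 52.1 = 17,714
  graduate degree: 120 × 34.1 = 4092
Adjusted estimate = 41,160 / 760 = 54.1579 → 54.2%.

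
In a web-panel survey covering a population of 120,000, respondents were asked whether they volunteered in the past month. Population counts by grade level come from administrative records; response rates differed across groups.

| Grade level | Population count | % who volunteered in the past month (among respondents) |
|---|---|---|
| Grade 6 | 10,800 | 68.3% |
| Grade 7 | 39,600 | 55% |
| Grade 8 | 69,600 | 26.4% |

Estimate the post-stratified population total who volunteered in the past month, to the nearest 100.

Estimated count per cell = population count × respondent percentage:
  Grade 6: 10,800 × 68.3% = 7376.4
  Grade 7: 39,600 × 55% = 21,780
  Grade 8: 69,600 × 26.4% = 18374.4
Estimated total = 47530.8 → 47,500.

47,500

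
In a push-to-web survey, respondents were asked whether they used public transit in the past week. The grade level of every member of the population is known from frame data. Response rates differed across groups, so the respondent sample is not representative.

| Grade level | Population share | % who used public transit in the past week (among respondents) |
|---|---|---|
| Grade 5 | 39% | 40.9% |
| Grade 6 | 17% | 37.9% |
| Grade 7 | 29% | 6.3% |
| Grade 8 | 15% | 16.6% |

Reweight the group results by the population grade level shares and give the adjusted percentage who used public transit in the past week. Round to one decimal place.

26.7%

Reweight to the known grade level distribution:
  Grade 5: 0.39 × 40.9 = 15.951
  Grade 6: 0.17 × 37.9 = 6.443
  Grade 7: 0.29 × 6.3 = 1.827
  Grade 8: 0.15 × 16.6 = 2.49
Post-stratified estimate = 26.711 → 26.7%.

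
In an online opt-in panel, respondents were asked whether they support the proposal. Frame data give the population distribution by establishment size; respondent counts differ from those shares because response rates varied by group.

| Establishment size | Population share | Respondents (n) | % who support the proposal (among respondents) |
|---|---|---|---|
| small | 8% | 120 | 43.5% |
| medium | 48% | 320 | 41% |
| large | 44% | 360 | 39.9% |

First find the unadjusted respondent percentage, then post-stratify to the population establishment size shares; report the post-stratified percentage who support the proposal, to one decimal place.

40.7%

Unadjusted (pooled respondent) estimate weights by respondent counts:
  (120/800)×43.5 + (320/800)×41 + (360/800)×39.9 = 40.88%
Reweighting by population establishment size shares:
  0.08×43.5 + 0.48×41 + 0.44×39.9 = 40.716%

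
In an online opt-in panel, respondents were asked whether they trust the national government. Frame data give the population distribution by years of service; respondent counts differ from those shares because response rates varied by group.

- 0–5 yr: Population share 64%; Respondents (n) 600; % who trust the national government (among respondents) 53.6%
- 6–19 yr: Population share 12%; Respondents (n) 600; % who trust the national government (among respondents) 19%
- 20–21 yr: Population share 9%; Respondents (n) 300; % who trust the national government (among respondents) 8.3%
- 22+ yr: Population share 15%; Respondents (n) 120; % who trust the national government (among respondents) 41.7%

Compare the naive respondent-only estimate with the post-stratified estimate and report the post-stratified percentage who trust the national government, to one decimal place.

43.6%

Unadjusted (pooled respondent) estimate weights by respondent counts:
  (600/1620)×53.6 + (600/1620)×19 + (300/1620)×8.3 + (120/1620)×41.7 = 31.5148%
Reweighting by population years of service shares:
  0.64×53.6 + 0.12×19 + 0.09×8.3 + 0.15×41.7 = 43.586%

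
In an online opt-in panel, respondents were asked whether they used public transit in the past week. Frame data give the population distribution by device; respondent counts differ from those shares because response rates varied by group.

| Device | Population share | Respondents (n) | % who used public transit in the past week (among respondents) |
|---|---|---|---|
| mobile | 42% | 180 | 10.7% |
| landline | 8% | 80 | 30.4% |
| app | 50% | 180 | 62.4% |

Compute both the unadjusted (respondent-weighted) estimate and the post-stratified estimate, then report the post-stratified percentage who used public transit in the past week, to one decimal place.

Without adjustment, the pooled respondent share is:
  (180/440)×10.7 + (80/440)×30.4 + (180/440)×62.4 = 35.4318%
Reweighting by population device shares:
  0.42×10.7 + 0.08×30.4 + 0.5×62.4 = 38.126%

38.1%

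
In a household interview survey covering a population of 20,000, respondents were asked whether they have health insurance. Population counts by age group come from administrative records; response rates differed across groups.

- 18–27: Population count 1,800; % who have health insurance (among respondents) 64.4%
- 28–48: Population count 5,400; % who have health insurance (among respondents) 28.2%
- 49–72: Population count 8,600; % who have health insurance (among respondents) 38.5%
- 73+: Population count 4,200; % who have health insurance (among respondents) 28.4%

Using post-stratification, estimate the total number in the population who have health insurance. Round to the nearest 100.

7,200

Estimated count per cell = population count × respondent percentage:
  18–27: 1,800 × 64.4% = 1159.2
  28–48: 5,400 × 28.2% = 1522.8
  49–72: 8,600 × 38.5% = 3311
  73+: 4,200 × 28.4% = 1192.8
Estimated total = 7185.8 → 7,200.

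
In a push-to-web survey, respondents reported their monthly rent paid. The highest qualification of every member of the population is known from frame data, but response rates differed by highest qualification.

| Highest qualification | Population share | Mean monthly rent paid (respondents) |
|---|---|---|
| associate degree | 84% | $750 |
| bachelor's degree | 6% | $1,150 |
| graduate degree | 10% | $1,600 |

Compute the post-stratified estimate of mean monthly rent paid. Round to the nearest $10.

$860

Weight each group's respondent value by its population share:
  associate degree: 0.84 × 750 = 630
  bachelor's degree: 0.06 × 1150 = 69
  graduate degree: 0.1 × 1600 = 160
Post-stratified estimate = 859 → $860.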